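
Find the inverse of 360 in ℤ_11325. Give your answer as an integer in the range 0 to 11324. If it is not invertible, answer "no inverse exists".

no inverse exists

Compute gcd(360, 11325):
11325 = 31*360 + 165
360 = 2*165 + 30
165 = 5*30 + 15
30 = 2*15 + 0
Since gcd = 15 > 1, 360 is not a unit mod 11325.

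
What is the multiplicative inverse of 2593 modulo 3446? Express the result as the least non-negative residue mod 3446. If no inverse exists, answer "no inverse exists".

1115

gcd(3446, 2593) by repeated division:
3446 = 1·2593 + 853
2593 = 3·853 + 34
853 = 25·34 + 3
34 = 11·3 + 1
3 = 3·1 + 0
The gcd is 1. Working backward:
1 = 34 − 11·3
1 = −11·853 + 276·34
1 = 276·2593 − 839·853
1 = −839·3446 + 1115·2593
So 2593·1115 ≡ 1 (mod 3446).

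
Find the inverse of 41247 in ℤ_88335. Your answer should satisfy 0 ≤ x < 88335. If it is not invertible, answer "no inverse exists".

no inverse exists

Euclidean algorithm on 88335, 41247:
88335 = 2·41247 + 5841
41247 = 7·5841 + 360
5841 = 16·360 + 81
360 = 4·81 + 36
81 = 2·36 + 9
36 = 4·9 + 0
gcd(41247, 88335) = 9 ≠ 1, so 41247 has no multiplicative inverse modulo 88335.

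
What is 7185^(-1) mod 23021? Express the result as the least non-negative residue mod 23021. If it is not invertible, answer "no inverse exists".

21592

Run Euclid on (23021, 7185):
23021 = 3*7185 + 1466
7185 = 4*1466 + 1321
1466 = 1*1321 + 145
1321 = 9*145 + 16
145 = 9*16 + 1
16 = 16*1 + 0
gcd = 1, so the inverse exists. Back-substitute:
1 = 145 − 9·16
1 = −9·1321 + 82·145
1 = 82·1466 − 91·1321
1 = −91·7185 + 446·1466
1 = 446·23021 − 1429·7185
So 7185·(-1429) ≡ 1 (mod 23021), and -1429 ≡ 21592 (mod 23021).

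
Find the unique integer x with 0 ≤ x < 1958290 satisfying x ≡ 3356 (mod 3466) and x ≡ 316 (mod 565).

1823006

Write x = 3356 + 3466·k. Then 3466·k ≡ 316 − 3356 ≡ 350 (mod 565).
Need 3466⁻¹ mod 565. Extended Euclid on (565, 76):
565 = 7×76 + 33
76 = 2×33 + 10
33 = 3×10 + 3
10 = 3×3 + 1
3 = 3×1 + 0
Back-substitute:
1 = 10 − 3·3
1 = −3·33 + 10·10
1 = 10·76 − 23·33
1 = −23·565 + 171·76
3466⁻¹ ≡ 171 (mod 565), so k ≡ 171·350 ≡ 525 (mod 565).
x = 3356 + 3466·525 = 1823006.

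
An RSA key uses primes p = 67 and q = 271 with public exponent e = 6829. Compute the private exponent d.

φ(n) = (p−1)(q−1) = 66·270 = 17820.
Need d with 6829·d ≡ 1 (mod 17820). Apply the extended Euclidean algorithm:
17820 = 2*6829 + 4162
6829 = 1*4162 + 2667
4162 = 1*2667 + 1495
2667 = 1*1495 + 1172
1495 = 1*1172 + 323
1172 = 3*323 + 203
323 = 1*203 + 120
203 = 1*120 + 83
120 = 1*83 + 37
83 = 2*37 + 9
37 = 4*9 + 1
9 = 9*1 + 0
Back-substitute:
1 = 37 − 4·9
1 = −4·83 + 9·37
1 = 9·120 − 13·83
1 = −13·203 + 22·120
1 = 22·323 − 35·203
1 = −35·1172 + 127·323
1 = 127·1495 − 162·1172
1 = −162·2667 + 289·1495
1 = 289·4162 − 451·2667
1 = −451·6829 + 740·4162
1 = 740·17820 − 1931·6829
So 6829·(-1931) ≡ 1 (mod 17820), hence d ≡ -1931 ≡ 15889 (mod 17820).

15889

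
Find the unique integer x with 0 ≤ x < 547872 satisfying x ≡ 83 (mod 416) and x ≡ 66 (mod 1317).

206835

Write x = 83 + 416·k. Then 416·k ≡ 66 − 83 ≡ 1300 (mod 1317).
Need 416⁻¹ mod 1317. Extended Euclid on (1317, 416):
1317 = 3*416 + 69
416 = 6*69 + 2
69 = 34*2 + 1
2 = 2*1 + 0
Back-substitute:
1 = 69 − 34·2
1 = −34·416 + 205·69
1 = 205·1317 − 649·416
416⁻¹ ≡ 668 (mod 1317), so k ≡ 668·1300 ≡ 497 (mod 1317).
x = 83 + 416·497 = 206835.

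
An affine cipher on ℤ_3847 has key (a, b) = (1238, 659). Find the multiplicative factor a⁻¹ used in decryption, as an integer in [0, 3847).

Extended Euclidean algorithm:
3847 = 3·1238 + 133
1238 = 9·133 + 41
133 = 3·41 + 10
41 = 4·10 + 1
10 = 10·1 + 0
Since gcd(1238, 3847) = 1, back-substitute to write 1 as a combination:
1 = 41 − 4·10
1 = −4·133 + 13·41
1 = 13·1238 − 121·133
1 = −121·3847 + 376·1238
So 1238·376 ≡ 1 (mod 3847).

376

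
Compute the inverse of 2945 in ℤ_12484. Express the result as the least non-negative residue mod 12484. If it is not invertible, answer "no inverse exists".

Apply the Euclidean algorithm to 12484 and 2945:
12484 = 4·2945 + 704
2945 = 4·704 + 129
704 = 5·129 + 59
129 = 2·59 + 11
59 = 5·11 + 4
11 = 2·4 + 3
4 = 1·3 + 1
3 = 3·1 + 0
gcd = 1, so the inverse exists. Back-substitute:
1 = 4 − 3
1 = −11 + 3·4
1 = 3·59 − 16·11
1 = −16·129 + 35·59
1 = 35·704 − 191·129
1 = −191·2945 + 799·704
1 = 799·12484 − 3387·2945
So 2945·(-3387) ≡ 1 (mod 12484), and -3387 ≡ 9097 (mod 12484).

9097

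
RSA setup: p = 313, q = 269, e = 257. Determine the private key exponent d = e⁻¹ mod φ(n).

φ(n) = (p−1)(q−1) = 312·268 = 83616.
Need d with 257·d ≡ 1 (mod 83616). Apply the extended Euclidean algorithm:
83616 = 325·257 + 91
257 = 2·91 + 75
91 = 1·75 + 16
75 = 4·16 + 11
16 = 1·11 + 5
11 = 2·5 + 1
5 = 5·1 + 0
Back-substitute:
1 = 11 − 2·5
1 = −2·16 + 3·11
1 = 3·75 − 14·16
1 = −14·91 + 17·75
1 = 17·257 − 48·91
1 = −48·83616 + 15617·257
So 257·15617 ≡ 1 (mod 83616), hence d = 15617.

15617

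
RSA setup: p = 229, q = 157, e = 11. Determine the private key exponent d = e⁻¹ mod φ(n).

6467

φ(n) = (p−1)(q−1) = 228·156 = 35568.
Need d with 11·d ≡ 1 (mod 35568). Apply the extended Euclidean algorithm:
35568 = 3233×11 + 5
11 = 2×5 + 1
5 = 5×1 + 0
Back-substitute:
1 = 11 − 2·5
1 = −2·35568 + 6467·11
So 11·6467 ≡ 1 (mod 35568), hence d = 6467.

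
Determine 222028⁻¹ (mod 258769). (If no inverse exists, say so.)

Apply the Euclidean algorithm to 258769 and 222028:
258769 = 1×222028 + 36741
222028 = 6×36741 + 1582
36741 = 23×1582 + 355
1582 = 4×355 + 162
355 = 2×162 + 31
162 = 5×31 + 7
31 = 4×7 + 3
7 = 2×3 + 1
3 = 3×1 + 0
The gcd is 1. Working backward:
1 = 7 − 2·3
1 = −2·31 + 9·7
1 = 9·162 − 47·31
1 = −47·355 + 103·162
1 = 103·1582 − 459·355
1 = −459·36741 + 10660·1582
1 = 10660·222028 − 64419·36741
1 = −64419·258769 + 75079·222028
So 222028·75079 ≡ 1 (mod 258769).

75079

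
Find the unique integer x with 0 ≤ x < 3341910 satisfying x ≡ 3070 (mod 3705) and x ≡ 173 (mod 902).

1029355

Write x = 3070 + 3705·k. Then 3705·k ≡ 173 − 3070 ≡ 711 (mod 902).
Need 3705⁻¹ mod 902. Extended Euclid on (902, 97):
902 = 9×97 + 29
97 = 3×29 + 10
29 = 2×10 + 9
10 = 1×9 + 1
9 = 9×1 + 0
Back-substitute:
1 = 10 − 9
1 = −29 + 3·10
1 = 3·97 − 10·29
1 = −10·902 + 93·97
3705⁻¹ ≡ 93 (mod 902), so k ≡ 93·711 ≡ 277 (mod 902).
x = 3070 + 3705·277 = 1029355.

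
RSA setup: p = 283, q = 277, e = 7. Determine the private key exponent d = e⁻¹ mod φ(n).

φ(n) = (p−1)(q−1) = 282·276 = 77832.
Need d with 7·d ≡ 1 (mod 77832). Apply the extended Euclidean algorithm:
77832 = 11118*7 + 6
7 = 1*6 + 1
6 = 6*1 + 0
Back-substitute:
1 = 7 − 6
1 = −77832 + 11119·7
So 7·11119 ≡ 1 (mod 77832), hence d = 11119.

11119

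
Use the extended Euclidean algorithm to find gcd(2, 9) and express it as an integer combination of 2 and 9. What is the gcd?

1

Euclidean algorithm:
9 = 4×2 + 1
2 = 2×1 + 0
gcd(2, 9) = 1.
Working backward:
1 = 9 − 4·2
So 1 = (1)·9 + (-4)·2.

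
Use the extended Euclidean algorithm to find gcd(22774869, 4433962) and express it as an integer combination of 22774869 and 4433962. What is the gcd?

Euclidean algorithm:
22774869 = 5×4433962 + 605059
4433962 = 7×605059 + 198549
605059 = 3×198549 + 9412
198549 = 21×9412 + 897
9412 = 10×897 + 442
897 = 2×442 + 13
442 = 34×13 + 0
gcd(22774869, 4433962) = 13.
Back-substituting:
13 = 897 − 2·442
13 = −2·9412 + 21·897
13 = 21·198549 − 443·9412
13 = −443·605059 + 1350·198549
13 = 1350·4433962 − 9893·605059
13 = −9893·22774869 + 50815·4433962
So 13 = (-9893)·22774869 + (50815)·4433962.

13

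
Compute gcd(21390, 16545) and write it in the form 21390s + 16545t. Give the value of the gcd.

Apply Euclid's algorithm to 21390 and 16545:
21390 = 1·16545 + 4845
16545 = 3·4845 + 2010
4845 = 2·2010 + 825
2010 = 2·825 + 360
825 = 2·360 + 105
360 = 3·105 + 45
105 = 2·45 + 15
45 = 3·15 + 0
gcd(21390, 16545) = 15.
Express as a combination:
15 = 105 − 2·45
15 = −2·360 + 7·105
15 = 7·825 − 16·360
15 = −16·2010 + 39·825
15 = 39·4845 − 94·2010
15 = −94·16545 + 321·4845
15 = 321·21390 − 415·16545
So 15 = (321)·21390 + (-415)·16545.

15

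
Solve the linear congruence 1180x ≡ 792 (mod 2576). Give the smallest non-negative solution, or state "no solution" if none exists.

422

First find gcd(1180, 2576):
2576 = 2×1180 + 216
1180 = 5×216 + 100
216 = 2×100 + 16
100 = 6×16 + 4
16 = 4×4 + 0
gcd = 4 and 4 | 792, so solutions exist. Divide through by 4: 295x ≡ 198 (mod 644).
Now find 295⁻¹ mod 644:
644 = 2×295 + 54
295 = 5×54 + 25
54 = 2×25 + 4
25 = 6×4 + 1
4 = 4×1 + 0
Back-substitute:
1 = 25 − 6·4
1 = −6·54 + 13·25
1 = 13·295 − 71·54
1 = −71·644 + 155·295
So 295⁻¹ ≡ 155 (mod 644).
Then x ≡ 155·198 ≡ 422 (mod 644); the smallest non-negative solution is x = 422.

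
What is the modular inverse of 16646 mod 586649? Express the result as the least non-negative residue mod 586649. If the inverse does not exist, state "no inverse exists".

no inverse exists

Compute gcd(16646, 586649):
586649 = 35×16646 + 4039
16646 = 4×4039 + 490
4039 = 8×490 + 119
490 = 4×119 + 14
119 = 8×14 + 7
14 = 2×7 + 0
gcd(16646, 586649) = 7 ≠ 1, so 16646 has no multiplicative inverse modulo 586649.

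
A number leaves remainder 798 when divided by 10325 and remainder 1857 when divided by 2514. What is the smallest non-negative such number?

Write x = 798 + 10325·k. Then 10325·k ≡ 1857 − 798 ≡ 1059 (mod 2514).
Need 10325⁻¹ mod 2514. Extended Euclid on (2514, 269):
2514 = 9×269 + 93
269 = 2×93 + 83
93 = 1×83 + 10
83 = 8×10 + 3
10 = 3×3 + 1
3 = 3×1 + 0
Back-substitute:
1 = 10 − 3·3
1 = −3·83 + 25·10
1 = 25·93 − 28·83
1 = −28·269 + 81·93
1 = 81·2514 − 757·269
10325⁻¹ ≡ 1757 (mod 2514), so k ≡ 1757·1059 ≡ 303 (mod 2514).
x = 798 + 10325·303 = 3129273.

3129273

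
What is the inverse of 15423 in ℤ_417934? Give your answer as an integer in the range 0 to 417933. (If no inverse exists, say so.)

Run Euclid on (417934, 15423):
417934 = 27×15423 + 1513
15423 = 10×1513 + 293
1513 = 5×293 + 48
293 = 6×48 + 5
48 = 9×5 + 3
5 = 1×3 + 2
3 = 1×2 + 1
2 = 2×1 + 0
Since gcd(15423, 417934) = 1, back-substitute to write 1 as a combination:
1 = 3 − 2
1 = −5 + 2·3
1 = 2·48 − 19·5
1 = −19·293 + 116·48
1 = 116·1513 − 599·293
1 = −599·15423 + 6106·1513
1 = 6106·417934 − 165461·15423
Thus 15423·(-165461) ≡ 1 (mod 417934); reducing, -165461 mod 417934 = 252473.

252473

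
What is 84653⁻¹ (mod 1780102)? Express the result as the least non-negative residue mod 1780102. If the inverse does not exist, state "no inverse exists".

Run Euclid on (1780102, 84653):
1780102 = 21·84653 + 2389
84653 = 35·2389 + 1038
2389 = 2·1038 + 313
1038 = 3·313 + 99
313 = 3·99 + 16
99 = 6·16 + 3
16 = 5·3 + 1
3 = 3·1 + 0
Since gcd(84653, 1780102) = 1, back-substitute to write 1 as a combination:
1 = 16 − 5·3
1 = −5·99 + 31·16
1 = 31·313 − 98·99
1 = −98·1038 + 325·313
1 = 325·2389 − 748·1038
1 = −748·84653 + 26505·2389
1 = 26505·1780102 − 557353·84653
Hence 84653⁻¹ ≡ -557353 ≡ 1222749 (mod 1780102).

1222749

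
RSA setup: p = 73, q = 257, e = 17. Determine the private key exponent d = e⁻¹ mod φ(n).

φ(n) = (p−1)(q−1) = 72·256 = 18432.
Need d with 17·d ≡ 1 (mod 18432). Apply the extended Euclidean algorithm:
18432 = 1084×17 + 4
17 = 4×4 + 1
4 = 4×1 + 0
Back-substitute:
1 = 17 − 4·4
1 = −4·18432 + 4337·17
So 17·4337 ≡ 1 (mod 18432), hence d = 4337.

4337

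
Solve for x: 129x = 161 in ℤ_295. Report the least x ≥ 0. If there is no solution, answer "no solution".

79

First find gcd(129, 295):
295 = 2×129 + 37
129 = 3×37 + 18
37 = 2×18 + 1
18 = 18×1 + 0
gcd = 1, so a unique solution mod 295 exists.
Back-substitute for the Bézout coefficients:
1 = 37 − 2·18
1 = −2·129 + 7·37
1 = 7·295 − 16·129
So 129·(-16) ≡ 1 (mod 295), giving 129⁻¹ ≡ 279.
x ≡ 129⁻¹·161 ≡ 279·161 ≡ 79 (mod 295).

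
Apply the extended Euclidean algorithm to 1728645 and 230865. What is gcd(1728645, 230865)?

15

Euclidean algorithm:
1728645 = 7*230865 + 112590
230865 = 2*112590 + 5685
112590 = 19*5685 + 4575
5685 = 1*4575 + 1110
4575 = 4*1110 + 135
1110 = 8*135 + 30
135 = 4*30 + 15
30 = 2*15 + 0
gcd(1728645, 230865) = 15.
Working backward:
15 = 135 − 4·30
15 = −4·1110 + 33·135
15 = 33·4575 − 136·1110
15 = −136·5685 + 169·4575
15 = 169·112590 − 3347·5685
15 = −3347·230865 + 6863·112590
15 = 6863·1728645 − 51388·230865
So 15 = (6863)·1728645 + (-51388)·230865.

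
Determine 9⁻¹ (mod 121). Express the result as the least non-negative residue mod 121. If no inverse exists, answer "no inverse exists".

gcd(121, 9) by repeated division:
121 = 13*9 + 4
9 = 2*4 + 1
4 = 4*1 + 0
Since gcd(9, 121) = 1, back-substitute to write 1 as a combination:
1 = 9 − 2·4
1 = −2·121 + 27·9
So 9·27 ≡ 1 (mod 121).

27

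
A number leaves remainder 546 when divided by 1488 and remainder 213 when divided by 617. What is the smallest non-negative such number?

161250

Write x = 546 + 1488·k. Then 1488·k ≡ 213 − 546 ≡ 284 (mod 617).
Need 1488⁻¹ mod 617. Extended Euclid on (617, 254):
617 = 2·254 + 109
254 = 2·109 + 36
109 = 3·36 + 1
36 = 36·1 + 0
Back-substitute:
1 = 109 − 3·36
1 = −3·254 + 7·109
1 = 7·617 − 17·254
1488⁻¹ ≡ 600 (mod 617), so k ≡ 600·284 ≡ 108 (mod 617).
x = 546 + 1488·108 = 161250.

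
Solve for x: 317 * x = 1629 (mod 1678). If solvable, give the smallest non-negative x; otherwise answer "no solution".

995

First find gcd(317, 1678):
1678 = 5*317 + 93
317 = 3*93 + 38
93 = 2*38 + 17
38 = 2*17 + 4
17 = 4*4 + 1
4 = 4*1 + 0
gcd = 1, so a unique solution mod 1678 exists.
Back-substitute for the Bézout coefficients:
1 = 17 − 4·4
1 = −4·38 + 9·17
1 = 9·93 − 22·38
1 = −22·317 + 75·93
1 = 75·1678 − 397·317
So 317·(-397) ≡ 1 (mod 1678), giving 317⁻¹ ≡ 1281.
x ≡ 317⁻¹·1629 ≡ 1281·1629 ≡ 995 (mod 1678).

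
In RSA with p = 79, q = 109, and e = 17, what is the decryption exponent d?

φ(n) = (p−1)(q−1) = 78·108 = 8424.
Need d with 17·d ≡ 1 (mod 8424). Apply the extended Euclidean algorithm:
8424 = 495·17 + 9
17 = 1·9 + 8
9 = 1·8 + 1
8 = 8·1 + 0
Back-substitute:
1 = 9 − 8
1 = −17 + 2·9
1 = 2·8424 − 991·17
So 17·(-991) ≡ 1 (mod 8424), hence d ≡ -991 ≡ 7433 (mod 8424).

7433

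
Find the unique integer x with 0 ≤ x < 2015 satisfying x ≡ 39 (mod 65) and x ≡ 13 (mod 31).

819

Write x = 39 + 65·k. Then 65·k ≡ 13 − 39 ≡ 5 (mod 31).
Need 65⁻¹ mod 31. Extended Euclid on (31, 3):
31 = 10*3 + 1
3 = 3*1 + 0
Back-substitute:
1 = 31 − 10·3
65⁻¹ ≡ 21 (mod 31), so k ≡ 21·5 ≡ 12 (mod 31).
x = 39 + 65·12 = 819.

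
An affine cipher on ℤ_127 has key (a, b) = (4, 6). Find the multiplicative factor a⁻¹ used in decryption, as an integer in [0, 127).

32

Apply the Euclidean algorithm to 127 and 4:
127 = 31·4 + 3
4 = 1·3 + 1
3 = 3·1 + 0
gcd = 1, so the inverse exists. Back-substitute:
1 = 4 − 3
1 = −127 + 32·4
So 4·32 ≡ 1 (mod 127).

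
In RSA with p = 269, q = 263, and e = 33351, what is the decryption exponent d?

φ(n) = (p−1)(q−1) = 268·262 = 70216.
Need d with 33351·d ≡ 1 (mod 70216). Apply the extended Euclidean algorithm:
70216 = 2*33351 + 3514
33351 = 9*3514 + 1725
3514 = 2*1725 + 64
1725 = 26*64 + 61
64 = 1*61 + 3
61 = 20*3 + 1
3 = 3*1 + 0
Back-substitute:
1 = 61 − 20·3
1 = −20·64 + 21·61
1 = 21·1725 − 566·64
1 = −566·3514 + 1153·1725
1 = 1153·33351 − 10943·3514
1 = −10943·70216 + 23039·33351
So 33351·23039 ≡ 1 (mod 70216), hence d = 23039.

23039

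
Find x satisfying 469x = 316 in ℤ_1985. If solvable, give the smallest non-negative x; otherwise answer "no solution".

644

First find gcd(469, 1985):
1985 = 4×469 + 109
469 = 4×109 + 33
109 = 3×33 + 10
33 = 3×10 + 3
10 = 3×3 + 1
3 = 3×1 + 0
gcd = 1, so a unique solution mod 1985 exists.
Back-substitute for the Bézout coefficients:
1 = 10 − 3·3
1 = −3·33 + 10·10
1 = 10·109 − 33·33
1 = −33·469 + 142·109
1 = 142·1985 − 601·469
So 469·(-601) ≡ 1 (mod 1985), giving 469⁻¹ ≡ 1384.
x ≡ 469⁻¹·316 ≡ 1384·316 ≡ 644 (mod 1985).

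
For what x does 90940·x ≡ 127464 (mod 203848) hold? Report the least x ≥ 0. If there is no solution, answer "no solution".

First find gcd(90940, 203848):
203848 = 2·90940 + 21968
90940 = 4·21968 + 3068
21968 = 7·3068 + 492
3068 = 6·492 + 116
492 = 4·116 + 28
116 = 4·28 + 4
28 = 7·4 + 0
gcd = 4 and 4 | 127464, so solutions exist. Divide through by 4: 22735x ≡ 31866 (mod 50962).
Now find 22735⁻¹ mod 50962:
50962 = 2×22735 + 5492
22735 = 4×5492 + 767
5492 = 7×767 + 123
767 = 6×123 + 29
123 = 4×29 + 7
29 = 4×7 + 1
7 = 7×1 + 0
Back-substitute:
1 = 29 − 4·7
1 = −4·123 + 17·29
1 = 17·767 − 106·123
1 = −106·5492 + 759·767
1 = 759·22735 − 3142·5492
1 = −3142·50962 + 7043·22735
So 22735⁻¹ ≡ 7043 (mod 50962).
Then x ≡ 7043·31866 ≡ 46552 (mod 50962); the smallest non-negative solution is x = 46552.

46552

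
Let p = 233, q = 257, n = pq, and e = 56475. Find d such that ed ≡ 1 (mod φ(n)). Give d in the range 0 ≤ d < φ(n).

φ(n) = (p−1)(q−1) = 232·256 = 59392.
Need d with 56475·d ≡ 1 (mod 59392). Apply the extended Euclidean algorithm:
59392 = 1*56475 + 2917
56475 = 19*2917 + 1052
2917 = 2*1052 + 813
1052 = 1*813 + 239
813 = 3*239 + 96
239 = 2*96 + 47
96 = 2*47 + 2
47 = 23*2 + 1
2 = 2*1 + 0
Back-substitute:
1 = 47 − 23·2
1 = −23·96 + 47·47
1 = 47·239 − 117·96
1 = −117·813 + 398·239
1 = 398·1052 − 515·813
1 = −515·2917 + 1428·1052
1 = 1428·56475 − 27647·2917
1 = −27647·59392 + 29075·56475
So 56475·29075 ≡ 1 (mod 59392), hence d = 29075.

29075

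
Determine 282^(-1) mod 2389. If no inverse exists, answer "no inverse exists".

449

Run Euclid on (2389, 282):
2389 = 8*282 + 133
282 = 2*133 + 16
133 = 8*16 + 5
16 = 3*5 + 1
5 = 5*1 + 0
gcd = 1, so the inverse exists. Back-substitute:
1 = 16 − 3·5
1 = −3·133 + 25·16
1 = 25·282 − 53·133
1 = −53·2389 + 449·282
So 282·449 ≡ 1 (mod 2389).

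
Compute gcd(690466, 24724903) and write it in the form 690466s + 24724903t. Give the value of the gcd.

7

Euclidean algorithm:
24724903 = 35·690466 + 558593
690466 = 1·558593 + 131873
558593 = 4·131873 + 31101
131873 = 4·31101 + 7469
31101 = 4·7469 + 1225
7469 = 6·1225 + 119
1225 = 10·119 + 35
119 = 3·35 + 14
35 = 2·14 + 7
14 = 2·7 + 0
gcd(690466, 24724903) = 7.
Back-substituting:
7 = 35 − 2·14
7 = −2·119 + 7·35
7 = 7·1225 − 72·119
7 = −72·7469 + 439·1225
7 = 439·31101 − 1828·7469
7 = −1828·131873 + 7751·31101
7 = 7751·558593 − 32832·131873
7 = −32832·690466 + 40583·558593
7 = 40583·24724903 − 1453237·690466
So 7 = (40583)·24724903 + (-1453237)·690466.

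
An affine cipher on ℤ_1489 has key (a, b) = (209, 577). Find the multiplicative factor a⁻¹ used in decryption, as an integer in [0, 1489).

Apply the Euclidean algorithm to 1489 and 209:
1489 = 7·209 + 26
209 = 8·26 + 1
26 = 26·1 + 0
The gcd is 1. Working backward:
1 = 209 − 8·26
1 = −8·1489 + 57·209
So 209·57 ≡ 1 (mod 1489).

57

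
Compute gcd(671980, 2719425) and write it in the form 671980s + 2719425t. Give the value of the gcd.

Apply Euclid's algorithm to 2719425 and 671980:
2719425 = 4*671980 + 31505
671980 = 21*31505 + 10375
31505 = 3*10375 + 380
10375 = 27*380 + 115
380 = 3*115 + 35
115 = 3*35 + 10
35 = 3*10 + 5
10 = 2*5 + 0
gcd(671980, 2719425) = 5.
Express as a combination:
5 = 35 − 3·10
5 = −3·115 + 10·35
5 = 10·380 − 33·115
5 = −33·10375 + 901·380
5 = 901·31505 − 2736·10375
5 = −2736·671980 + 58357·31505
5 = 58357·2719425 − 236164·671980
So 5 = (58357)·2719425 + (-236164)·671980.

5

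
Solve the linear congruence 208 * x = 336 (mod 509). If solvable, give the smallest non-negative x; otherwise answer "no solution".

354

First find gcd(208, 509):
509 = 2*208 + 93
208 = 2*93 + 22
93 = 4*22 + 5
22 = 4*5 + 2
5 = 2*2 + 1
2 = 2*1 + 0
gcd = 1, so a unique solution mod 509 exists.
Back-substitute for the Bézout coefficients:
1 = 5 − 2·2
1 = −2·22 + 9·5
1 = 9·93 − 38·22
1 = −38·208 + 85·93
1 = 85·509 − 208·208
So 208·(-208) ≡ 1 (mod 509), giving 208⁻¹ ≡ 301.
x ≡ 208⁻¹·336 ≡ 301·336 ≡ 354 (mod 509).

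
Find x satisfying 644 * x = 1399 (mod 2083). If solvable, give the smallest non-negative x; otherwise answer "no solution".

First find gcd(644, 2083):
2083 = 3×644 + 151
644 = 4×151 + 40
151 = 3×40 + 31
40 = 1×31 + 9
31 = 3×9 + 4
9 = 2×4 + 1
4 = 4×1 + 0
gcd = 1, so a unique solution mod 2083 exists.
Back-substitute for the Bézout coefficients:
1 = 9 − 2·4
1 = −2·31 + 7·9
1 = 7·40 − 9·31
1 = −9·151 + 34·40
1 = 34·644 − 145·151
1 = −145·2083 + 469·644
So 644·(469) ≡ 1 (mod 2083), giving 644⁻¹ ≡ 469.
x ≡ 644⁻¹·1399 ≡ 469·1399 ≡ 2069 (mod 2083).

2069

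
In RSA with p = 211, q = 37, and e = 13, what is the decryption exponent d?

6397

φ(n) = (p−1)(q−1) = 210·36 = 7560.
Need d with 13·d ≡ 1 (mod 7560). Apply the extended Euclidean algorithm:
7560 = 581×13 + 7
13 = 1×7 + 6
7 = 1×6 + 1
6 = 6×1 + 0
Back-substitute:
1 = 7 − 6
1 = −13 + 2·7
1 = 2·7560 − 1163·13
So 13·(-1163) ≡ 1 (mod 7560), hence d ≡ -1163 ≡ 6397 (mod 7560).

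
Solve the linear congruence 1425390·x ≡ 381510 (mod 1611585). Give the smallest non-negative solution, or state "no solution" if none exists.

First find gcd(1425390, 1611585):
1611585 = 1·1425390 + 186195
1425390 = 7·186195 + 122025
186195 = 1·122025 + 64170
122025 = 1·64170 + 57855
64170 = 1·57855 + 6315
57855 = 9·6315 + 1020
6315 = 6·1020 + 195
1020 = 5·195 + 45
195 = 4·45 + 15
45 = 3·15 + 0
gcd = 15 and 15 | 381510, so solutions exist. Divide through by 15: 95026x ≡ 25434 (mod 107439).
Now find 95026⁻¹ mod 107439:
107439 = 1×95026 + 12413
95026 = 7×12413 + 8135
12413 = 1×8135 + 4278
8135 = 1×4278 + 3857
4278 = 1×3857 + 421
3857 = 9×421 + 68
421 = 6×68 + 13
68 = 5×13 + 3
13 = 4×3 + 1
3 = 3×1 + 0
Back-substitute:
1 = 13 − 4·3
1 = −4·68 + 21·13
1 = 21·421 − 130·68
1 = −130·3857 + 1191·421
1 = 1191·4278 − 1321·3857
1 = −1321·8135 + 2512·4278
1 = 2512·12413 − 3833·8135
1 = −3833·95026 + 29343·12413
1 = 29343·107439 − 33176·95026
So 95026·(-33176) ≡ 1 (mod 107439), i.e. 95026⁻¹ ≡ 74263.
Then x ≡ 74263·25434 ≡ 27522 (mod 107439); the smallest non-negative solution is x = 27522.

27522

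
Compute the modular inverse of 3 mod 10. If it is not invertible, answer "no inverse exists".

Extended Euclidean algorithm:
10 = 3×3 + 1
3 = 3×1 + 0
Since gcd(3, 10) = 1, back-substitute to write 1 as a combination:
1 = 10 − 3·3
So 3·(-3) ≡ 1 (mod 10), and -3 ≡ 7 (mod 10).

7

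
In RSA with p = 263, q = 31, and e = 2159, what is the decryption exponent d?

φ(n) = (p−1)(q−1) = 262·30 = 7860.
Need d with 2159·d ≡ 1 (mod 7860). Apply the extended Euclidean algorithm:
7860 = 3×2159 + 1383
2159 = 1×1383 + 776
1383 = 1×776 + 607
776 = 1×607 + 169
607 = 3×169 + 100
169 = 1×100 + 69
100 = 1×69 + 31
69 = 2×31 + 7
31 = 4×7 + 3
7 = 2×3 + 1
3 = 3×1 + 0
Back-substitute:
1 = 7 − 2·3
1 = −2·31 + 9·7
1 = 9·69 − 20·31
1 = −20·100 + 29·69
1 = 29·169 − 49·100
1 = −49·607 + 176·169
1 = 176·776 − 225·607
1 = −225·1383 + 401·776
1 = 401·2159 − 626·1383
1 = −626·7860 + 2279·2159
So 2159·2279 ≡ 1 (mod 7860), hence d = 2279.

2279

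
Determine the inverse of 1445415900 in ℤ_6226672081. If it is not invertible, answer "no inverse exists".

gcd(6226672081, 1445415900) by repeated division:
6226672081 = 4×1445415900 + 445008481
1445415900 = 3×445008481 + 110390457
445008481 = 4×110390457 + 3446653
110390457 = 32×3446653 + 97561
3446653 = 35×97561 + 32018
97561 = 3×32018 + 1507
32018 = 21×1507 + 371
1507 = 4×371 + 23
371 = 16×23 + 3
23 = 7×3 + 2
3 = 1×2 + 1
2 = 2×1 + 0
The gcd is 1. Working backward:
1 = 3 − 2
1 = −23 + 8·3
1 = 8·371 − 129·23
1 = −129·1507 + 524·371
1 = 524·32018 − 11133·1507
1 = −11133·97561 + 33923·32018
1 = 33923·3446653 − 1198438·97561
1 = −1198438·110390457 + 38383939·3446653
1 = 38383939·445008481 − 154734194·110390457
1 = −154734194·1445415900 + 502586521·445008481
1 = 502586521·6226672081 − 2165080278·1445415900
Thus 1445415900·(-2165080278) ≡ 1 (mod 6226672081); reducing, -2165080278 mod 6226672081 = 4061591803.

4061591803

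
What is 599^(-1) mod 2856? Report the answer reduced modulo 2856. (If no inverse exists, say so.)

Extended Euclidean algorithm:
2856 = 4×599 + 460
599 = 1×460 + 139
460 = 3×139 + 43
139 = 3×43 + 10
43 = 4×10 + 3
10 = 3×3 + 1
3 = 3×1 + 0
gcd = 1, so the inverse exists. Back-substitute:
1 = 10 − 3·3
1 = −3·43 + 13·10
1 = 13·139 − 42·43
1 = −42·460 + 139·139
1 = 139·599 − 181·460
1 = −181·2856 + 863·599
So 599·863 ≡ 1 (mod 2856).

863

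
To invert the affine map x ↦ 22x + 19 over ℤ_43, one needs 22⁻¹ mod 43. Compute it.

2

Apply the Euclidean algorithm to 43 and 22:
43 = 1×22 + 21
22 = 1×21 + 1
21 = 21×1 + 0
Since gcd(22, 43) = 1, back-substitute to write 1 as a combination:
1 = 22 − 21
1 = −43 + 2·22
So 22·2 ≡ 1 (mod 43).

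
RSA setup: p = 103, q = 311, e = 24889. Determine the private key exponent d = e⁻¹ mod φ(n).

15709

φ(n) = (p−1)(q−1) = 102·310 = 31620.
Need d with 24889·d ≡ 1 (mod 31620). Apply the extended Euclidean algorithm:
31620 = 1·24889 + 6731
24889 = 3·6731 + 4696
6731 = 1·4696 + 2035
4696 = 2·2035 + 626
2035 = 3·626 + 157
626 = 3·157 + 155
157 = 1·155 + 2
155 = 77·2 + 1
2 = 2·1 + 0
Back-substitute:
1 = 155 − 77·2
1 = −77·157 + 78·155
1 = 78·626 − 311·157
1 = −311·2035 + 1011·626
1 = 1011·4696 − 2333·2035
1 = −2333·6731 + 3344·4696
1 = 3344·24889 − 12365·6731
1 = −12365·31620 + 15709·24889
So 24889·15709 ≡ 1 (mod 31620), hence d = 15709.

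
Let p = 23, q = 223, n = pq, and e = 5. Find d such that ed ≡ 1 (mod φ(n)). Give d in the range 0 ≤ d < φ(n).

φ(n) = (p−1)(q−1) = 22·222 = 4884.
Need d with 5·d ≡ 1 (mod 4884). Apply the extended Euclidean algorithm:
4884 = 976*5 + 4
5 = 1*4 + 1
4 = 4*1 + 0
Back-substitute:
1 = 5 − 4
1 = −4884 + 977·5
So 5·977 ≡ 1 (mod 4884), hence d = 977.

977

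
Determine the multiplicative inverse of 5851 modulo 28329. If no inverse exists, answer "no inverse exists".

3457

Extended Euclidean algorithm:
28329 = 4*5851 + 4925
5851 = 1*4925 + 926
4925 = 5*926 + 295
926 = 3*295 + 41
295 = 7*41 + 8
41 = 5*8 + 1
8 = 8*1 + 0
Since gcd(5851, 28329) = 1, back-substitute to write 1 as a combination:
1 = 41 − 5·8
1 = −5·295 + 36·41
1 = 36·926 − 113·295
1 = −113·4925 + 601·926
1 = 601·5851 − 714·4925
1 = −714·28329 + 3457·5851
So 5851·3457 ≡ 1 (mod 28329).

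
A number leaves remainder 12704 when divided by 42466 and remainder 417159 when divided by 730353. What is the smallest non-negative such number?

Write x = 12704 + 42466·k. Then 42466·k ≡ 417159 − 12704 ≡ 404455 (mod 730353).
Need 42466⁻¹ mod 730353. Extended Euclid on (730353, 42466):
730353 = 17×42466 + 8431
42466 = 5×8431 + 311
8431 = 27×311 + 34
311 = 9×34 + 5
34 = 6×5 + 4
5 = 1×4 + 1
4 = 4×1 + 0
Back-substitute:
1 = 5 − 4
1 = −34 + 7·5
1 = 7·311 − 64·34
1 = −64·8431 + 1735·311
1 = 1735·42466 − 8739·8431
1 = −8739·730353 + 150298·42466
42466⁻¹ ≡ 150298 (mod 730353), so k ≡ 150298·404455 ≡ 36694 (mod 730353).
x = 12704 + 42466·36694 = 1558260108.

1558260108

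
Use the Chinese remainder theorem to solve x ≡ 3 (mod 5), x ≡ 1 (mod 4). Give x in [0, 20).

Write x = 3 + 5·k. Then 5·k ≡ 1 − 3 ≡ 2 (mod 4).
Need 5⁻¹ mod 4. Extended Euclid on (4, 1):
4 = 4·1 + 0
5⁻¹ ≡ 1 (mod 4), so k ≡ 1·2 ≡ 2 (mod 4).
x = 3 + 5·2 = 13.

13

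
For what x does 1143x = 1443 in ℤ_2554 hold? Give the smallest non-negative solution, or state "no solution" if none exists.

75

First find gcd(1143, 2554):
2554 = 2·1143 + 268
1143 = 4·268 + 71
268 = 3·71 + 55
71 = 1·55 + 16
55 = 3·16 + 7
16 = 2·7 + 2
7 = 3·2 + 1
2 = 2·1 + 0
gcd = 1, so a unique solution mod 2554 exists.
Back-substitute for the Bézout coefficients:
1 = 7 − 3·2
1 = −3·16 + 7·7
1 = 7·55 − 24·16
1 = −24·71 + 31·55
1 = 31·268 − 117·71
1 = −117·1143 + 499·268
1 = 499·2554 − 1115·1143
So 1143·(-1115) ≡ 1 (mod 2554), giving 1143⁻¹ ≡ 1439.
x ≡ 1143⁻¹·1443 ≡ 1439·1443 ≡ 75 (mod 2554).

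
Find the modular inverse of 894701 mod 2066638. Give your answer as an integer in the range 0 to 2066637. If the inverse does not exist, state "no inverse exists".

1429321

Apply the Euclidean algorithm to 2066638 and 894701:
2066638 = 2·894701 + 277236
894701 = 3·277236 + 62993
277236 = 4·62993 + 25264
62993 = 2·25264 + 12465
25264 = 2·12465 + 334
12465 = 37·334 + 107
334 = 3·107 + 13
107 = 8·13 + 3
13 = 4·3 + 1
3 = 3·1 + 0
Since gcd(894701, 2066638) = 1, back-substitute to write 1 as a combination:
1 = 13 − 4·3
1 = −4·107 + 33·13
1 = 33·334 − 103·107
1 = −103·12465 + 3844·334
1 = 3844·25264 − 7791·12465
1 = −7791·62993 + 19426·25264
1 = 19426·277236 − 85495·62993
1 = −85495·894701 + 275911·277236
1 = 275911·2066638 − 637317·894701
So 894701·(-637317) ≡ 1 (mod 2066638), and -637317 ≡ 1429321 (mod 2066638).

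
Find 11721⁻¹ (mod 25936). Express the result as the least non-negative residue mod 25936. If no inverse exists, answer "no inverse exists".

gcd(25936, 11721) by repeated division:
25936 = 2×11721 + 2494
11721 = 4×2494 + 1745
2494 = 1×1745 + 749
1745 = 2×749 + 247
749 = 3×247 + 8
247 = 30×8 + 7
8 = 1×7 + 1
7 = 7×1 + 0
Since gcd(11721, 25936) = 1, back-substitute to write 1 as a combination:
1 = 8 − 7
1 = −247 + 31·8
1 = 31·749 − 94·247
1 = −94·1745 + 219·749
1 = 219·2494 − 313·1745
1 = −313·11721 + 1471·2494
1 = 1471·25936 − 3255·11721
Thus 11721·(-3255) ≡ 1 (mod 25936); reducing, -3255 mod 25936 = 22681.

22681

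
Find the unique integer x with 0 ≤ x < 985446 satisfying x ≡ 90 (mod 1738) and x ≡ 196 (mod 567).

591010

Write x = 90 + 1738·k. Then 1738·k ≡ 196 − 90 ≡ 106 (mod 567).
Need 1738⁻¹ mod 567. Extended Euclid on (567, 37):
567 = 15*37 + 12
37 = 3*12 + 1
12 = 12*1 + 0
Back-substitute:
1 = 37 − 3·12
1 = −3·567 + 46·37
1738⁻¹ ≡ 46 (mod 567), so k ≡ 46·106 ≡ 340 (mod 567).
x = 90 + 1738·340 = 591010.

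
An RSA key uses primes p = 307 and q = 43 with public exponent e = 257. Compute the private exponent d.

6401

φ(n) = (p−1)(q−1) = 306·42 = 12852.
Need d with 257·d ≡ 1 (mod 12852). Apply the extended Euclidean algorithm:
12852 = 50×257 + 2
257 = 128×2 + 1
2 = 2×1 + 0
Back-substitute:
1 = 257 − 128·2
1 = −128·12852 + 6401·257
So 257·6401 ≡ 1 (mod 12852), hence d = 6401.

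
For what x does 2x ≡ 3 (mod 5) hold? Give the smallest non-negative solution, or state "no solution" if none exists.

4

First find gcd(2, 5):
5 = 2·2 + 1
2 = 2·1 + 0
gcd = 1, so a unique solution mod 5 exists.
Back-substitute for the Bézout coefficients:
1 = 5 − 2·2
So 2·(-2) ≡ 1 (mod 5), giving 2⁻¹ ≡ 3.
x ≡ 2⁻¹·3 ≡ 3·3 ≡ 4 (mod 5).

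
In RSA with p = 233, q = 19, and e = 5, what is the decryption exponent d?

3341

φ(n) = (p−1)(q−1) = 232·18 = 4176.
Need d with 5·d ≡ 1 (mod 4176). Apply the extended Euclidean algorithm:
4176 = 835*5 + 1
5 = 5*1 + 0
Back-substitute:
1 = 4176 − 835·5
So 5·(-835) ≡ 1 (mod 4176), hence d ≡ -835 ≡ 3341 (mod 4176).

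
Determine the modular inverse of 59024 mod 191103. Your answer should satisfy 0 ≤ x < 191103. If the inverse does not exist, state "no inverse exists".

Extended Euclidean algorithm:
191103 = 3*59024 + 14031
59024 = 4*14031 + 2900
14031 = 4*2900 + 2431
2900 = 1*2431 + 469
2431 = 5*469 + 86
469 = 5*86 + 39
86 = 2*39 + 8
39 = 4*8 + 7
8 = 1*7 + 1
7 = 7*1 + 0
The gcd is 1. Working backward:
1 = 8 − 7
1 = −39 + 5·8
1 = 5·86 − 11·39
1 = −11·469 + 60·86
1 = 60·2431 − 311·469
1 = −311·2900 + 371·2431
1 = 371·14031 − 1795·2900
1 = −1795·59024 + 7551·14031
1 = 7551·191103 − 24448·59024
Hence 59024⁻¹ ≡ -24448 ≡ 166655 (mod 191103).

166655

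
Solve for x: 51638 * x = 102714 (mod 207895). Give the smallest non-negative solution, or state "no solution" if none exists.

First find gcd(51638, 207895):
207895 = 4·51638 + 1343
51638 = 38·1343 + 604
1343 = 2·604 + 135
604 = 4·135 + 64
135 = 2·64 + 7
64 = 9·7 + 1
7 = 7·1 + 0
gcd = 1, so a unique solution mod 207895 exists.
Back-substitute for the Bézout coefficients:
1 = 64 − 9·7
1 = −9·135 + 19·64
1 = 19·604 − 85·135
1 = −85·1343 + 189·604
1 = 189·51638 − 7267·1343
1 = −7267·207895 + 29257·51638
So 51638·(29257) ≡ 1 (mod 207895), giving 51638⁻¹ ≡ 29257.
x ≡ 51638⁻¹·102714 ≡ 29257·102714 ≡ 189168 (mod 207895).

189168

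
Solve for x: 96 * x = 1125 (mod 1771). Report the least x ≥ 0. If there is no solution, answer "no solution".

1506

First find gcd(96, 1771):
1771 = 18*96 + 43
96 = 2*43 + 10
43 = 4*10 + 3
10 = 3*3 + 1
3 = 3*1 + 0
gcd = 1, so a unique solution mod 1771 exists.
Back-substitute for the Bézout coefficients:
1 = 10 − 3·3
1 = −3·43 + 13·10
1 = 13·96 − 29·43
1 = −29·1771 + 535·96
So 96·(535) ≡ 1 (mod 1771), giving 96⁻¹ ≡ 535.
x ≡ 96⁻¹·1125 ≡ 535·1125 ≡ 1506 (mod 1771).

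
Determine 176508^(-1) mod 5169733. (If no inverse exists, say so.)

Extended Euclidean algorithm:
5169733 = 29·176508 + 51001
176508 = 3·51001 + 23505
51001 = 2·23505 + 3991
23505 = 5·3991 + 3550
3991 = 1·3550 + 441
3550 = 8·441 + 22
441 = 20·22 + 1
22 = 22·1 + 0
The gcd is 1. Working backward:
1 = 441 − 20·22
1 = −20·3550 + 161·441
1 = 161·3991 − 181·3550
1 = −181·23505 + 1066·3991
1 = 1066·51001 − 2313·23505
1 = −2313·176508 + 8005·51001
1 = 8005·5169733 − 234458·176508
Hence 176508⁻¹ ≡ -234458 ≡ 4935275 (mod 5169733).

4935275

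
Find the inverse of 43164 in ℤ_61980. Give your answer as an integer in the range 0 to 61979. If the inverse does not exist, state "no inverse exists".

Compute gcd(43164, 61980):
61980 = 1·43164 + 18816
43164 = 2·18816 + 5532
18816 = 3·5532 + 2220
5532 = 2·2220 + 1092
2220 = 2·1092 + 36
1092 = 30·36 + 12
36 = 3·12 + 0
Since gcd = 12 > 1, 43164 is not a unit mod 61980.

no inverse exists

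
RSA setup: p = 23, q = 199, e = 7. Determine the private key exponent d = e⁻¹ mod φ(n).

1867

φ(n) = (p−1)(q−1) = 22·198 = 4356.
Need d with 7·d ≡ 1 (mod 4356). Apply the extended Euclidean algorithm:
4356 = 622*7 + 2
7 = 3*2 + 1
2 = 2*1 + 0
Back-substitute:
1 = 7 − 3·2
1 = −3·4356 + 1867·7
So 7·1867 ≡ 1 (mod 4356), hence d = 1867.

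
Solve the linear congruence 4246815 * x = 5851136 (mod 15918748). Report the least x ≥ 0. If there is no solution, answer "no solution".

10786212

First find gcd(4246815, 15918748):
15918748 = 3×4246815 + 3178303
4246815 = 1×3178303 + 1068512
3178303 = 2×1068512 + 1041279
1068512 = 1×1041279 + 27233
1041279 = 38×27233 + 6425
27233 = 4×6425 + 1533
6425 = 4×1533 + 293
1533 = 5×293 + 68
293 = 4×68 + 21
68 = 3×21 + 5
21 = 4×5 + 1
5 = 5×1 + 0
gcd = 1, so a unique solution mod 15918748 exists.
Back-substitute for the Bézout coefficients:
1 = 21 − 4·5
1 = −4·68 + 13·21
1 = 13·293 − 56·68
1 = −56·1533 + 293·293
1 = 293·6425 − 1228·1533
1 = −1228·27233 + 5205·6425
1 = 5205·1041279 − 199018·27233
1 = −199018·1068512 + 204223·1041279
1 = 204223·3178303 − 607464·1068512
1 = −607464·4246815 + 811687·3178303
1 = 811687·15918748 − 3042525·4246815
So 4246815·(-3042525) ≡ 1 (mod 15918748), giving 4246815⁻¹ ≡ 12876223.
x ≡ 4246815⁻¹·5851136 ≡ 12876223·5851136 ≡ 10786212 (mod 15918748).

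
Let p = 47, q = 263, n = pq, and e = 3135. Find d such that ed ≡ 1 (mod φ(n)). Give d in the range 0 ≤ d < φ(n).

φ(n) = (p−1)(q−1) = 46·262 = 12052.
Need d with 3135·d ≡ 1 (mod 12052). Apply the extended Euclidean algorithm:
12052 = 3*3135 + 2647
3135 = 1*2647 + 488
2647 = 5*488 + 207
488 = 2*207 + 74
207 = 2*74 + 59
74 = 1*59 + 15
59 = 3*15 + 14
15 = 1*14 + 1
14 = 14*1 + 0
Back-substitute:
1 = 15 − 14
1 = −59 + 4·15
1 = 4·74 − 5·59
1 = −5·207 + 14·74
1 = 14·488 − 33·207
1 = −33·2647 + 179·488
1 = 179·3135 − 212·2647
1 = −212·12052 + 815·3135
So 3135·815 ≡ 1 (mod 12052), hence d = 815.

815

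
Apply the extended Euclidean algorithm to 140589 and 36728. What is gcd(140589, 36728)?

1

Repeated division:
140589 = 3×36728 + 30405
36728 = 1×30405 + 6323
30405 = 4×6323 + 5113
6323 = 1×5113 + 1210
5113 = 4×1210 + 273
1210 = 4×273 + 118
273 = 2×118 + 37
118 = 3×37 + 7
37 = 5×7 + 2
7 = 3×2 + 1
2 = 2×1 + 0
gcd(140589, 36728) = 1.
Express as a combination:
1 = 7 − 3·2
1 = −3·37 + 16·7
1 = 16·118 − 51·37
1 = −51·273 + 118·118
1 = 118·1210 − 523·273
1 = −523·5113 + 2210·1210
1 = 2210·6323 − 2733·5113
1 = −2733·30405 + 13142·6323
1 = 13142·36728 − 15875·30405
1 = −15875·140589 + 60767·36728
So 1 = (-15875)·140589 + (60767)·36728.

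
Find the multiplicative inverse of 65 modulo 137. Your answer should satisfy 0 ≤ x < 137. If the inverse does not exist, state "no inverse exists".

78

Run Euclid on (137, 65):
137 = 2×65 + 7
65 = 9×7 + 2
7 = 3×2 + 1
2 = 2×1 + 0
The gcd is 1. Working backward:
1 = 7 − 3·2
1 = −3·65 + 28·7
1 = 28·137 − 59·65
Thus 65·(-59) ≡ 1 (mod 137); reducing, -59 mod 137 = 78.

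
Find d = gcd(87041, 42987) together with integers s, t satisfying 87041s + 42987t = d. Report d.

1

Apply Euclid's algorithm to 87041 and 42987:
87041 = 2·42987 + 1067
42987 = 40·1067 + 307
1067 = 3·307 + 146
307 = 2·146 + 15
146 = 9·15 + 11
15 = 1·11 + 4
11 = 2·4 + 3
4 = 1·3 + 1
3 = 3·1 + 0
gcd(87041, 42987) = 1.
Back-substituting:
1 = 4 − 3
1 = −11 + 3·4
1 = 3·15 − 4·11
1 = −4·146 + 39·15
1 = 39·307 − 82·146
1 = −82·1067 + 285·307
1 = 285·42987 − 11482·1067
1 = −11482·87041 + 23249·42987
So 1 = (-11482)·87041 + (23249)·42987.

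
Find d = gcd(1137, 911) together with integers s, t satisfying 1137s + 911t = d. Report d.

1

Apply Euclid's algorithm to 1137 and 911:
1137 = 1×911 + 226
911 = 4×226 + 7
226 = 32×7 + 2
7 = 3×2 + 1
2 = 2×1 + 0
gcd(1137, 911) = 1.
Express as a combination:
1 = 7 − 3·2
1 = −3·226 + 97·7
1 = 97·911 − 391·226
1 = −391·1137 + 488·911
So 1 = (-391)·1137 + (488)·911.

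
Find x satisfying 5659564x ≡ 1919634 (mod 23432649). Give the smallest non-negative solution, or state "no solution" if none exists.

First find gcd(5659564, 23432649):
23432649 = 4*5659564 + 794393
5659564 = 7*794393 + 98813
794393 = 8*98813 + 3889
98813 = 25*3889 + 1588
3889 = 2*1588 + 713
1588 = 2*713 + 162
713 = 4*162 + 65
162 = 2*65 + 32
65 = 2*32 + 1
32 = 32*1 + 0
gcd = 1, so a unique solution mod 23432649 exists.
Back-substitute for the Bézout coefficients:
1 = 65 − 2·32
1 = −2·162 + 5·65
1 = 5·713 − 22·162
1 = −22·1588 + 49·713
1 = 49·3889 − 120·1588
1 = −120·98813 + 3049·3889
1 = 3049·794393 − 24512·98813
1 = −24512·5659564 + 174633·794393
1 = 174633·23432649 − 723044·5659564
So 5659564·(-723044) ≡ 1 (mod 23432649), giving 5659564⁻¹ ≡ 22709605.
x ≡ 5659564⁻¹·1919634 ≡ 22709605·1919634 ≡ 6252321 (mod 23432649).

6252321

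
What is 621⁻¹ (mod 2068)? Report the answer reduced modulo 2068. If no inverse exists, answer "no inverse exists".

gcd(2068, 621) by repeated division:
2068 = 3*621 + 205
621 = 3*205 + 6
205 = 34*6 + 1
6 = 6*1 + 0
gcd = 1, so the inverse exists. Back-substitute:
1 = 205 − 34·6
1 = −34·621 + 103·205
1 = 103·2068 − 343·621
Thus 621·(-343) ≡ 1 (mod 2068); reducing, -343 mod 2068 = 1725.

1725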